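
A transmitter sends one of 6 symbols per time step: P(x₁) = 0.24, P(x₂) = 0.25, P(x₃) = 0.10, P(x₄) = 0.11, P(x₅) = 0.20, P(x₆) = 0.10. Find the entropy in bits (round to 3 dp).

H = −Σ pᵢ log₂ pᵢ.
−0.24·log₂(0.24) = 0.4941
−0.25·log₂(0.25) = 0.5000
−0.10·log₂(0.10) = 0.3322
−0.11·log₂(0.11) = 0.3503
−0.20·log₂(0.20) = 0.4644
−0.10·log₂(0.10) = 0.3322
Sum ≈ 2.4732 → 2.473 bits.

2.473 bits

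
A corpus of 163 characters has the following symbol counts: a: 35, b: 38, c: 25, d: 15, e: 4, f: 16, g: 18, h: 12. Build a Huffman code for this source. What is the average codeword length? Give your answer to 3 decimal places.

2.840 bits/symbol

Probabilities are the counts divided by 163.
Repeatedly combine the two least-probable nodes; the expected code length is the sum of the merged weights.
merge 4/163 + 12/163 → 16/163
merge 15/163 + 16/163 → 31/163
merge 16/163 + 18/163 → 34/163
merge 25/163 + 31/163 → 56/163
merge 34/163 + 35/163 → 69/163
merge 38/163 + 56/163 → 94/163
merge 69/163 + 94/163 → 1
L = 16/163 + 31/163 + 34/163 + 56/163 + 69/163 + 94/163 + 1 = 463/163 ≈ 2.840 bits/symbol.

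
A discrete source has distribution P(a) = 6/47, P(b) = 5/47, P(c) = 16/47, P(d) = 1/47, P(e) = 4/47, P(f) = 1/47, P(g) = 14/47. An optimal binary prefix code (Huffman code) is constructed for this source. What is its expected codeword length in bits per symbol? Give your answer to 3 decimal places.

2.404 bits/symbol

Repeatedly combine the two least-probable nodes; the expected code length is the sum of the merged weights.
merge 1/47 + 1/47 → 2/47
merge 2/47 + 4/47 → 6/47
merge 5/47 + 6/47 → 11/47
merge 6/47 + 11/47 → 17/47
merge 14/47 + 16/47 → 30/47
merge 17/47 + 30/47 → 1
L = 2/47 + 6/47 + 11/47 + 17/47 + 30/47 + 1 = 113/47 ≈ 2.404 bits/symbol.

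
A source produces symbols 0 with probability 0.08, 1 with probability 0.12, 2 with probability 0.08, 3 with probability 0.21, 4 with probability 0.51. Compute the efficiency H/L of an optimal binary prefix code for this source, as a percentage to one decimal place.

Entropy H = −Σ p log₂ p ≈ 1.9183 bits.
Huffman merges: 2/25+2/25→4/25; 3/25+4/25→7/25; 21/100+7/25→49/100; 49/100+51/100→1. L = 193/100 ≈ 1.9300.
Efficiency = H/L = 1.9183/1.9300 = 99.4%.

99.4%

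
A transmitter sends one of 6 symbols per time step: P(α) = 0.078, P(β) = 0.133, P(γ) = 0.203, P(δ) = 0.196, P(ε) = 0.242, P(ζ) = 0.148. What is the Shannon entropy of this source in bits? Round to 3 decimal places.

H = −Σ pᵢ log₂ pᵢ.
−0.078·log₂(0.078) = 0.2871
−0.133·log₂(0.133) = 0.3871
−0.203·log₂(0.203) = 0.4670
−0.196·log₂(0.196) = 0.4608
−0.242·log₂(0.242) = 0.4954
−0.148·log₂(0.148) = 0.4079
Sum ≈ 2.5053 → 2.505 bits.

2.505 bits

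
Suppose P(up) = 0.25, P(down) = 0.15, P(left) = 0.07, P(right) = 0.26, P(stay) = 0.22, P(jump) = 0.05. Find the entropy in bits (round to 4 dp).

2.3811 bits

H = −Σ pᵢ log₂ pᵢ.
−0.25·log₂(0.25) = 0.5000
−0.15·log₂(0.15) = 0.4105
−0.07·log₂(0.07) = 0.2686
−0.26·log₂(0.26) = 0.5053
−0.22·log₂(0.22) = 0.4806
−0.05·log₂(0.05) = 0.2161
Sum ≈ 2.3811 → 2.3811 bits.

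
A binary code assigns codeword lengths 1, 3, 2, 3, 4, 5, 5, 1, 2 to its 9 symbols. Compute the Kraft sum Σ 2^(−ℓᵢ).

With common denominator 2^5 = 32: Σ 2^(−ℓᵢ) = 16/32 + 4/32 + 8/32 + 4/32 + 2/32 + 1/32 + 1/32 + 16/32 + 8/32 = 60/32 = 1.875.

1.875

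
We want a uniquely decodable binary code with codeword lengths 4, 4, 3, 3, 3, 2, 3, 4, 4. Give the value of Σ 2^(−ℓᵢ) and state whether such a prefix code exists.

1; yes

With common denominator 2^4 = 16: Σ 2^(−ℓᵢ) = 1/16 + 1/16 + 2/16 + 2/16 + 2/16 + 4/16 + 2/16 + 1/16 + 1/16 = 16/16 = 1.
Kraft's inequality requires Σ ≤ 1; here Σ = 1 ≤ 1, so such a prefix code exists.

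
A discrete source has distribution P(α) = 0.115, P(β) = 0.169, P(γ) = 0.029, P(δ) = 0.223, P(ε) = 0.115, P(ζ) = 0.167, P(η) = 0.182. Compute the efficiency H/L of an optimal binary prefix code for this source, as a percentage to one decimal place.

Entropy H = −Σ p log₂ p ≈ 2.6606 bits.
Huffman merges: 29/1000+23/200→18/125; 23/200+18/125→259/1000; 167/1000+169/1000→42/125; 91/500+223/1000→81/200; 259/1000+42/125→119/200; 81/200+119/200→1. L = 2739/1000 ≈ 2.7390.
Efficiency = H/L = 2.6606/2.7390 = 97.1%.

97.1%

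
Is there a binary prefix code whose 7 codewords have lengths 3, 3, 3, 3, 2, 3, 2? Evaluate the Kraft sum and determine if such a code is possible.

With common denominator 2^3 = 8: Σ 2^(−ℓᵢ) = 1/8 + 1/8 + 1/8 + 1/8 + 2/8 + 1/8 + 2/8 = 9/8 = 1.125.
Kraft's inequality requires Σ ≤ 1; here Σ = 1.125 > 1, so no such prefix code exists.

1.125; no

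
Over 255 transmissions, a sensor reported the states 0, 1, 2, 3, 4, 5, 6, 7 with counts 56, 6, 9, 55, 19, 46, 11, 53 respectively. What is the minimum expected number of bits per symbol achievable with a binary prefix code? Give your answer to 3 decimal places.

2.694 bits/symbol

Probabilities are the counts divided by 255.
Repeatedly combine the two least-probable nodes; the expected code length is the sum of the merged weights.
merge 2/85 + 3/85 → 1/17
merge 11/255 + 1/17 → 26/255
merge 19/255 + 26/255 → 3/17
merge 3/17 + 46/255 → 91/255
merge 53/255 + 11/51 → 36/85
merge 56/255 + 91/255 → 49/85
merge 36/85 + 49/85 → 1
L = 1/17 + 26/255 + 3/17 + 91/255 + 36/85 + 49/85 + 1 = 229/85 ≈ 2.694 bits/symbol.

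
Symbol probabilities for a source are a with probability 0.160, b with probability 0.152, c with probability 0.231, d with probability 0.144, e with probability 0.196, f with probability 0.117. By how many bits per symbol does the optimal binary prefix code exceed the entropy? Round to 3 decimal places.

0.023 bits

Entropy H = −Σ p log₂ p ≈ 2.5501 bits.
Huffman merges: 117/1000+18/125→261/1000; 19/125+4/25→39/125; 49/250+231/1000→427/1000; 261/1000+39/125→573/1000; 427/1000+573/1000→1. L = 2573/1000 ≈ 2.5730.
L − H = 2.5730 − 2.5501 = 0.023 bits.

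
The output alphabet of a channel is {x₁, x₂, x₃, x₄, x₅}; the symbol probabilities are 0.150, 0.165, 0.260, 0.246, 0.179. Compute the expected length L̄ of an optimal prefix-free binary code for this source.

2.315 bits/symbol

Repeatedly combine the two least-probable nodes; the expected code length is the sum of the merged weights.
merge 3/20 + 33/200 → 63/200
merge 179/1000 + 123/500 → 17/40
merge 13/50 + 63/200 → 23/40
merge 17/40 + 23/40 → 1
L = 63/200 + 17/40 + 23/40 + 1 = 463/200 = 2.315 bits/symbol.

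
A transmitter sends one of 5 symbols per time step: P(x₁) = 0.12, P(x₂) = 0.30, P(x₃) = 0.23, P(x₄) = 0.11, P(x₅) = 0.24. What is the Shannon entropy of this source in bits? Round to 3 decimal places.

H = −Σ pᵢ log₂ pᵢ.
−0.12·log₂(0.12) = 0.3671
−0.30·log₂(0.30) = 0.5211
−0.23·log₂(0.23) = 0.4877
−0.11·log₂(0.11) = 0.3503
−0.24·log₂(0.24) = 0.4941
Sum ≈ 2.2202 → 2.220 bits.

2.220 bits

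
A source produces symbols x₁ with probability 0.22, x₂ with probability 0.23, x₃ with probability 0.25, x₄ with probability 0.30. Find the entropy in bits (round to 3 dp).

1.989 bits

H = −Σ pᵢ log₂ pᵢ.
−0.22·log₂(0.22) = 0.4806
−0.23·log₂(0.23) = 0.4877
−0.25·log₂(0.25) = 0.5000
−0.30·log₂(0.30) = 0.5211
Sum ≈ 1.9893 → 1.989 bits.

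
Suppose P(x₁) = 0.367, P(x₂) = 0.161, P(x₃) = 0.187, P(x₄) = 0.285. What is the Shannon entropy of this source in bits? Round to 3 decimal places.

1.923 bits

H = −Σ pᵢ log₂ pᵢ.
−0.367·log₂(0.367) = 0.5307
−0.161·log₂(0.161) = 0.4242
−0.187·log₂(0.187) = 0.4523
−0.285·log₂(0.285) = 0.5161
Sum ≈ 1.9234 → 1.923 bits.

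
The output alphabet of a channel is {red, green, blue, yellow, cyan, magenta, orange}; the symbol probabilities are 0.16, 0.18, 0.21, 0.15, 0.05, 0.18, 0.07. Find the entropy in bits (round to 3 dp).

H = −Σ pᵢ log₂ pᵢ.
−0.16·log₂(0.16) = 0.4230
−0.18·log₂(0.18) = 0.4453
−0.21·log₂(0.21) = 0.4728
−0.15·log₂(0.15) = 0.4105
−0.05·log₂(0.05) = 0.2161
−0.18·log₂(0.18) = 0.4453
−0.07·log₂(0.07) = 0.2686
Sum ≈ 2.6817 → 2.682 bits.

2.682 bits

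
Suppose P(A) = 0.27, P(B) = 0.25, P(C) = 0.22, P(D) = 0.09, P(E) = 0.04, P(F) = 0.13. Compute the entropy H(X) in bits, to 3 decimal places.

2.372 bits

H = −Σ pᵢ log₂ pᵢ.
−0.27·log₂(0.27) = 0.5100
−0.25·log₂(0.25) = 0.5000
−0.22·log₂(0.22) = 0.4806
−0.09·log₂(0.09) = 0.3127
−0.04·log₂(0.04) = 0.1858
−0.13·log₂(0.13) = 0.3826
Sum ≈ 2.3716 → 2.372 bits.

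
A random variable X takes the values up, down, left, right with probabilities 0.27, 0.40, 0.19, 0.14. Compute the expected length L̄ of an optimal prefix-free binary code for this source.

1.93 bits/symbol

Repeatedly combine the two least-probable nodes; the expected code length is the sum of the merged weights.
merge 7/50 + 19/100 → 33/100
merge 27/100 + 33/100 → 3/5
merge 2/5 + 3/5 → 1
L = 33/100 + 3/5 + 1 = 193/100 = 1.93 bits/symbol.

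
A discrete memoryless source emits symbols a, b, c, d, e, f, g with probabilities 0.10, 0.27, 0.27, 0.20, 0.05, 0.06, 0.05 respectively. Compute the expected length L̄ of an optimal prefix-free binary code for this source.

Repeatedly combine the two least-probable nodes; the expected code length is the sum of the merged weights.
merge 1/20 + 1/20 → 1/10
merge 3/50 + 1/10 → 4/25
merge 1/10 + 4/25 → 13/50
merge 1/5 + 13/50 → 23/50
merge 27/100 + 27/100 → 27/50
merge 23/50 + 27/50 → 1
L = 1/10 + 4/25 + 13/50 + 23/50 + 27/50 + 1 = 63/25 = 2.52 bits/symbol.

2.52 bits/symbol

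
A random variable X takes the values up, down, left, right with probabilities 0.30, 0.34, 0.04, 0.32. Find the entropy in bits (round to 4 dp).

H = −Σ pᵢ log₂ pᵢ.
−0.30·log₂(0.30) = 0.5211
−0.34·log₂(0.34) = 0.5292
−0.04·log₂(0.04) = 0.1858
−0.32·log₂(0.32) = 0.5260
Sum ≈ 1.7621 → 1.7621 bits.

1.7621 bits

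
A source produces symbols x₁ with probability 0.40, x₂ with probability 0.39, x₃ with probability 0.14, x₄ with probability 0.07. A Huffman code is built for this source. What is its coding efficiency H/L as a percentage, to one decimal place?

95.3%

Entropy H = −Σ p log₂ p ≈ 1.7242 bits.
Huffman merges: 7/100+7/50→21/100; 21/100+39/100→3/5; 2/5+3/5→1. L = 181/100 ≈ 1.8100.
Efficiency = H/L = 1.7242/1.8100 = 95.3%.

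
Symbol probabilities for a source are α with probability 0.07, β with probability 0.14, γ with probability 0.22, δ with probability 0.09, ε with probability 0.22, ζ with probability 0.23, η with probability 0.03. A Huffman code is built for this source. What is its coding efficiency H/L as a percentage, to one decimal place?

Entropy H = −Σ p log₂ p ≈ 2.5789 bits.
Huffman merges: 3/100+7/100→1/10; 9/100+1/10→19/100; 7/50+19/100→33/100; 11/50+11/50→11/25; 23/100+33/100→14/25; 11/25+14/25→1. L = 131/50 ≈ 2.6200.
Efficiency = H/L = 2.5789/2.6200 = 98.4%.

98.4%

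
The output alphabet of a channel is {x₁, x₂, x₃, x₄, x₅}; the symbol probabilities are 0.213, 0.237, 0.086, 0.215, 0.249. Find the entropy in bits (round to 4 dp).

2.2481 bits

H = −Σ pᵢ log₂ pᵢ.
−0.213·log₂(0.213) = 0.4752
−0.237·log₂(0.237) = 0.4923
−0.086·log₂(0.086) = 0.3044
−0.215·log₂(0.215) = 0.4768
−0.249·log₂(0.249) = 0.4994
Sum ≈ 2.2481 → 2.2481 bits.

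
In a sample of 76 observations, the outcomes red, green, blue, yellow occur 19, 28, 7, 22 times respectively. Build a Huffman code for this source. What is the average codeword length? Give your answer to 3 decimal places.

1.974 bits/symbol

Probabilities are the counts divided by 76.
Repeatedly combine the two least-probable nodes; the expected code length is the sum of the merged weights.
merge 7/76 + 1/4 → 13/38
merge 11/38 + 13/38 → 12/19
merge 7/19 + 12/19 → 1
L = 13/38 + 12/19 + 1 = 75/38 ≈ 1.974 bits/symbol.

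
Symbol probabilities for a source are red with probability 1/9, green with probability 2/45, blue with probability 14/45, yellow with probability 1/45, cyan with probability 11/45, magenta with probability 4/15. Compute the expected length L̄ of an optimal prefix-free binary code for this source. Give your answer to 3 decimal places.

2.244 bits/symbol

Repeatedly combine the two least-probable nodes; the expected code length is the sum of the merged weights.
merge 1/45 + 2/45 → 1/15
merge 1/15 + 1/9 → 8/45
merge 8/45 + 11/45 → 19/45
merge 4/15 + 14/45 → 26/45
merge 19/45 + 26/45 → 1
L = 1/15 + 8/45 + 19/45 + 26/45 + 1 = 101/45 ≈ 2.244 bits/symbol.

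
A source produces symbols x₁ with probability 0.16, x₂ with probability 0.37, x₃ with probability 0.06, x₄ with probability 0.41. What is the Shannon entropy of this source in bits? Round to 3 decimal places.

H = −Σ pᵢ log₂ pᵢ.
−0.16·log₂(0.16) = 0.4230
−0.37·log₂(0.37) = 0.5307
−0.06·log₂(0.06) = 0.2435
−0.41·log₂(0.41) = 0.5274
Sum ≈ 1.7247 → 1.725 bits.

1.725 bits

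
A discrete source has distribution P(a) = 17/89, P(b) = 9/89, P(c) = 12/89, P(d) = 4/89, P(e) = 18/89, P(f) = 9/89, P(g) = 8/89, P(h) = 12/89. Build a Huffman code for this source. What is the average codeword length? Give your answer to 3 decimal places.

Repeatedly combine the two least-probable nodes; the expected code length is the sum of the merged weights.
merge 4/89 + 8/89 → 12/89
merge 9/89 + 9/89 → 18/89
merge 12/89 + 12/89 → 24/89
merge 12/89 + 17/89 → 29/89
merge 18/89 + 18/89 → 36/89
merge 24/89 + 29/89 → 53/89
merge 36/89 + 53/89 → 1
L = 12/89 + 18/89 + 24/89 + 29/89 + 36/89 + 53/89 + 1 = 261/89 ≈ 2.933 bits/symbol.

2.933 bits/symbol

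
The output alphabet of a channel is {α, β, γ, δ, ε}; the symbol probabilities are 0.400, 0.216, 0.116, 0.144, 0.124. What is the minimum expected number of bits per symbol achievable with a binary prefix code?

2.2 bits/symbol

Repeatedly combine the two least-probable nodes; the expected code length is the sum of the merged weights.
merge 29/250 + 31/250 → 6/25
merge 18/125 + 27/125 → 9/25
merge 6/25 + 9/25 → 3/5
merge 2/5 + 3/5 → 1
L = 6/25 + 9/25 + 3/5 + 1 = 11/5 = 2.2 bits/symbol.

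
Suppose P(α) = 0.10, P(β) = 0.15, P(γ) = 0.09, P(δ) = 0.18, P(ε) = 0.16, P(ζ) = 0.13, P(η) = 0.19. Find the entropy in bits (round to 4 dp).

2.7616 bits

H = −Σ pᵢ log₂ pᵢ.
−0.10·log₂(0.10) = 0.3322
−0.15·log₂(0.15) = 0.4105
−0.09·log₂(0.09) = 0.3127
−0.18·log₂(0.18) = 0.4453
−0.16·log₂(0.16) = 0.4230
−0.13·log₂(0.13) = 0.3826
−0.19·log₂(0.19) = 0.4552
Sum ≈ 2.7616 → 2.7616 bits.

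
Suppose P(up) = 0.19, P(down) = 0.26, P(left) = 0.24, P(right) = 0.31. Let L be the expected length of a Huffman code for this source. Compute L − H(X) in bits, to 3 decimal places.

Entropy H = −Σ p log₂ p ≈ 1.9784 bits.
Huffman merges: 19/100+6/25→43/100; 13/50+31/100→57/100; 43/100+57/100→1. L = 2 ≈ 2.0000.
L − H = 2.0000 − 1.9784 = 0.022 bits.

0.022 bits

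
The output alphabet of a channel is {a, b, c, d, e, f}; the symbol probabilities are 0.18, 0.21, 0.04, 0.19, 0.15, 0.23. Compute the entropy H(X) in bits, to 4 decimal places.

2.4573 bits

H = −Σ pᵢ log₂ pᵢ.
−0.18·log₂(0.18) = 0.4453
−0.21·log₂(0.21) = 0.4728
−0.04·log₂(0.04) = 0.1858
−0.19·log₂(0.19) = 0.4552
−0.15·log₂(0.15) = 0.4105
−0.23·log₂(0.23) = 0.4877
Sum ≈ 2.4573 → 2.4573 bits.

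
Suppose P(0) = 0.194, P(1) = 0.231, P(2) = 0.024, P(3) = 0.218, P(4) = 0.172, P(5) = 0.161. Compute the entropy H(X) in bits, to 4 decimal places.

2.4165 bits

H = −Σ pᵢ log₂ pᵢ.
−0.194·log₂(0.194) = 0.4590
−0.231·log₂(0.231) = 0.4883
−0.024·log₂(0.024) = 0.1291
−0.218·log₂(0.218) = 0.4791
−0.172·log₂(0.172) = 0.4368
−0.161·log₂(0.161) = 0.4242
Sum ≈ 2.4165 → 2.4165 bits.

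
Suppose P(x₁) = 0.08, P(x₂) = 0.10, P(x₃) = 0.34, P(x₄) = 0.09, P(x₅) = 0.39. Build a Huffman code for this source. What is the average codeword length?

2.05 bits/symbol

Repeatedly combine the two least-probable nodes; the expected code length is the sum of the merged weights.
merge 2/25 + 9/100 → 17/100
merge 1/10 + 17/100 → 27/100
merge 27/100 + 17/50 → 61/100
merge 39/100 + 61/100 → 1
L = 17/100 + 27/100 + 61/100 + 1 = 41/20 = 2.05 bits/symbol.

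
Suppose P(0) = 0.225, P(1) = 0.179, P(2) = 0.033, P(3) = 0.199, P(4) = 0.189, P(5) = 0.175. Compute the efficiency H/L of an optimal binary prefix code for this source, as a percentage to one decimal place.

95.1%

Entropy H = −Σ p log₂ p ≈ 2.4487 bits.
Huffman merges: 33/1000+7/40→26/125; 179/1000+189/1000→46/125; 199/1000+26/125→407/1000; 9/40+46/125→593/1000; 407/1000+593/1000→1. L = 322/125 ≈ 2.5760.
Efficiency = H/L = 2.4487/2.5760 = 95.1%.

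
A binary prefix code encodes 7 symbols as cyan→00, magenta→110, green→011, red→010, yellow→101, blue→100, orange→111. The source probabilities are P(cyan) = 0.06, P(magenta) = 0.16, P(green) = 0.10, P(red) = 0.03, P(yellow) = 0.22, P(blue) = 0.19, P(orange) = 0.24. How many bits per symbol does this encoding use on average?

2.94 bits/symbol

L̄ = Σ pᵢ·ℓᵢ = 0.06·2 + 0.16·3 + 0.10·3 + 0.03·3 + 0.22·3 + 0.19·3 + 0.24·3 = 2.94 bits/symbol.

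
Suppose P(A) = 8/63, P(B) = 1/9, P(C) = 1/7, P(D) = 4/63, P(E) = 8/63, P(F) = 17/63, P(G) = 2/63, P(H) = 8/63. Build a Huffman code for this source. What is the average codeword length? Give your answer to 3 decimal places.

2.825 bits/symbol

Repeatedly combine the two least-probable nodes; the expected code length is the sum of the merged weights.
merge 2/63 + 4/63 → 2/21
merge 2/21 + 1/9 → 13/63
merge 8/63 + 8/63 → 16/63
merge 8/63 + 1/7 → 17/63
merge 13/63 + 16/63 → 29/63
merge 17/63 + 17/63 → 34/63
merge 29/63 + 34/63 → 1
L = 2/21 + 13/63 + 16/63 + 17/63 + 29/63 + 34/63 + 1 = 178/63 ≈ 2.825 bits/symbol.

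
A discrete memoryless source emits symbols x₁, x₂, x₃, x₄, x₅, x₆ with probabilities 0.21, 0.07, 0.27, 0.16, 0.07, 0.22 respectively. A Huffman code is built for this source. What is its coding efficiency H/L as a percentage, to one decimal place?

Entropy H = −Σ p log₂ p ≈ 2.4235 bits.
Huffman merges: 7/100+7/100→7/50; 7/50+4/25→3/10; 21/100+11/50→43/100; 27/100+3/10→57/100; 43/100+57/100→1. L = 61/25 ≈ 2.4400.
Efficiency = H/L = 2.4235/2.4400 = 99.3%.

99.3%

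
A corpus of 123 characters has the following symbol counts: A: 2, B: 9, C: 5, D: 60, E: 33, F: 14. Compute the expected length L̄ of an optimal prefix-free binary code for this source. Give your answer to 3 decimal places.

Probabilities are the counts divided by 123.
Repeatedly combine the two least-probable nodes; the expected code length is the sum of the merged weights.
merge 2/123 + 5/123 → 7/123
merge 7/123 + 3/41 → 16/123
merge 14/123 + 16/123 → 10/41
merge 10/41 + 11/41 → 21/41
merge 20/41 + 21/41 → 1
L = 7/123 + 16/123 + 10/41 + 21/41 + 1 = 239/123 ≈ 1.943 bits/symbol.

1.943 bits/symbol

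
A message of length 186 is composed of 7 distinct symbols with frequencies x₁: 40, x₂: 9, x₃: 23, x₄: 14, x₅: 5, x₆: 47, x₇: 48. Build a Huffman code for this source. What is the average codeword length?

Probabilities are the counts divided by 186.
Repeatedly combine the two least-probable nodes; the expected code length is the sum of the merged weights.
merge 5/186 + 3/62 → 7/93
merge 7/93 + 7/93 → 14/93
merge 23/186 + 14/93 → 17/62
merge 20/93 + 47/186 → 29/62
merge 8/31 + 17/62 → 33/62
merge 29/62 + 33/62 → 1
L = 7/93 + 14/93 + 17/62 + 29/62 + 33/62 + 1 = 5/2 = 2.5 bits/symbol.

2.5 bits/symbol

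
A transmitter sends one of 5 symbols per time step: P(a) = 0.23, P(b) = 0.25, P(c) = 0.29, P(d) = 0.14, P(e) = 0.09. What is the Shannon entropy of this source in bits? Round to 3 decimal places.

2.215 bits

H = −Σ pᵢ log₂ pᵢ.
−0.23·log₂(0.23) = 0.4877
−0.25·log₂(0.25) = 0.5000
−0.29·log₂(0.29) = 0.5179
−0.14·log₂(0.14) = 0.3971
−0.09·log₂(0.09) = 0.3127
Sum ≈ 2.2153 → 2.215 bits.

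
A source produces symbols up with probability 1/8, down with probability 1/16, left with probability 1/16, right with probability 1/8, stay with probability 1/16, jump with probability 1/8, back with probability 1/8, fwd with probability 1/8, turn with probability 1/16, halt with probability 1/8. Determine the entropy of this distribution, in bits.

Each probability is a power of 1/2, so log₂(1/p) is an integer.
H = Σ p·log₂(1/p) = 1/8·3 + 1/16·4 + 1/16·4 + 1/8·3 + 1/16·4 + 1/8·3 + 1/8·3 + 1/8·3 + 1/16·4 + 1/8·3 = 3.25 bits.

3.25 bits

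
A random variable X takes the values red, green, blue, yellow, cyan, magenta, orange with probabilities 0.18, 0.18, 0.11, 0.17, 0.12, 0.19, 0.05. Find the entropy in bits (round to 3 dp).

2.714 bits

H = −Σ pᵢ log₂ pᵢ.
−0.18·log₂(0.18) = 0.4453
−0.18·log₂(0.18) = 0.4453
−0.11·log₂(0.11) = 0.3503
−0.17·log₂(0.17) = 0.4346
−0.12·log₂(0.12) = 0.3671
−0.19·log₂(0.19) = 0.4552
−0.05·log₂(0.05) = 0.2161
Sum ≈ 2.7139 → 2.714 bits.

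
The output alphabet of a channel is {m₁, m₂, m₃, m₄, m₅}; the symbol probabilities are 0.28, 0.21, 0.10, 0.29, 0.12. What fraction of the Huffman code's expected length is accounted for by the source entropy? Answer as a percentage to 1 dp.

Entropy H = −Σ p log₂ p ≈ 2.2042 bits.
Huffman merges: 1/10+3/25→11/50; 21/100+11/50→43/100; 7/25+29/100→57/100; 43/100+57/100→1. L = 111/50 ≈ 2.2200.
Efficiency = H/L = 2.2042/2.2200 = 99.3%.

99.3%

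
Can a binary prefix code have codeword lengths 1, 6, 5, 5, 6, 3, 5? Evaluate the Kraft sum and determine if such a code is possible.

0.75; yes

With common denominator 2^6 = 64: Σ 2^(−ℓᵢ) = 32/64 + 1/64 + 2/64 + 2/64 + 1/64 + 8/64 + 2/64 = 48/64 = 0.75.
Kraft's inequality requires Σ ≤ 1; here Σ = 0.75 ≤ 1, so such a prefix code exists.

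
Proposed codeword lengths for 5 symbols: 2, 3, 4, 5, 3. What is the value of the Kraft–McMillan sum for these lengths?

With common denominator 2^5 = 32: Σ 2^(−ℓᵢ) = 8/32 + 4/32 + 2/32 + 1/32 + 4/32 = 19/32 = 0.59375.

0.59375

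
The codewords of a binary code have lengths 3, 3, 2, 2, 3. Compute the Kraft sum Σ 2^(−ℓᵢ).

0.875

With common denominator 2^3 = 8: Σ 2^(−ℓᵢ) = 1/8 + 1/8 + 2/8 + 2/8 + 1/8 = 7/8 = 0.875.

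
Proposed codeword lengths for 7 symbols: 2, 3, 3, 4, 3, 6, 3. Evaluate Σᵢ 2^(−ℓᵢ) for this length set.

With common denominator 2^6 = 64: Σ 2^(−ℓᵢ) = 16/64 + 8/64 + 8/64 + 4/64 + 8/64 + 1/64 + 8/64 = 53/64 = 0.828125.

0.828125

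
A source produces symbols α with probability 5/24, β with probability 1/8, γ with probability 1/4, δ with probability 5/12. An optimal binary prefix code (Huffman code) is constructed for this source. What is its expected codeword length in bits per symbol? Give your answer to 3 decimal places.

Repeatedly combine the two least-probable nodes; the expected code length is the sum of the merged weights.
merge 1/8 + 5/24 → 1/3
merge 1/4 + 1/3 → 7/12
merge 5/12 + 7/12 → 1
L = 1/3 + 7/12 + 1 = 23/12 ≈ 1.917 bits/symbol.

1.917 bits/symbol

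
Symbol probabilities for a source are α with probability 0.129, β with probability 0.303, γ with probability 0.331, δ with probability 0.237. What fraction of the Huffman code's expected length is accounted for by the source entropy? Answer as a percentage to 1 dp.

Entropy H = −Σ p log₂ p ≈ 1.9233 bits.
Huffman merges: 129/1000+237/1000→183/500; 303/1000+331/1000→317/500; 183/500+317/500→1. L = 2 ≈ 2.0000.
Efficiency = H/L = 1.9233/2.0000 = 96.2%.

96.2%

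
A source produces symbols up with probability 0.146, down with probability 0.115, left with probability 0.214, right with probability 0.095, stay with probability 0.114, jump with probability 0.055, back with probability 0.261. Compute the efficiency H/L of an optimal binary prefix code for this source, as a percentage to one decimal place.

Entropy H = −Σ p log₂ p ≈ 2.6558 bits.
Huffman merges: 11/200+19/200→3/20; 57/500+23/200→229/1000; 73/500+3/20→37/125; 107/500+229/1000→443/1000; 261/1000+37/125→557/1000; 443/1000+557/1000→1. L = 107/40 ≈ 2.6750.
Efficiency = H/L = 2.6558/2.6750 = 99.3%.

99.3%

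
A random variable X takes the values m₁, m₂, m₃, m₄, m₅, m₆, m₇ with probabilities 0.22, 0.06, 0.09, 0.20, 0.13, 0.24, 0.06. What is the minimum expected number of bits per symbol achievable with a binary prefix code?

Repeatedly combine the two least-probable nodes; the expected code length is the sum of the merged weights.
merge 3/50 + 3/50 → 3/25
merge 9/100 + 3/25 → 21/100
merge 13/100 + 1/5 → 33/100
merge 21/100 + 11/50 → 43/100
merge 6/25 + 33/100 → 57/100
merge 43/100 + 57/100 → 1
L = 3/25 + 21/100 + 33/100 + 43/100 + 57/100 + 1 = 133/50 = 2.66 bits/symbol.

2.66 bits/symbol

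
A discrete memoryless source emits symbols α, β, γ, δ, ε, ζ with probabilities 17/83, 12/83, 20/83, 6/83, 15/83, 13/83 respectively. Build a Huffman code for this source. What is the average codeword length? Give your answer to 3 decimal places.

2.554 bits/symbol

Repeatedly combine the two least-probable nodes; the expected code length is the sum of the merged weights.
merge 6/83 + 12/83 → 18/83
merge 13/83 + 15/83 → 28/83
merge 17/83 + 18/83 → 35/83
merge 20/83 + 28/83 → 48/83
merge 35/83 + 48/83 → 1
L = 18/83 + 28/83 + 35/83 + 48/83 + 1 = 212/83 ≈ 2.554 bits/symbol.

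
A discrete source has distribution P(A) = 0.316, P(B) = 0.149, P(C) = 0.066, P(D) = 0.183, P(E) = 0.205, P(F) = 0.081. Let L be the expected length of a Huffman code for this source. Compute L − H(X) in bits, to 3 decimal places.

Entropy H = −Σ p log₂ p ≈ 2.4040 bits.
Huffman merges: 33/500+81/1000→147/1000; 147/1000+149/1000→37/125; 183/1000+41/200→97/250; 37/125+79/250→153/250; 97/250+153/250→1. L = 2443/1000 ≈ 2.4430.
L − H = 2.4430 − 2.4040 = 0.039 bits.

0.039 bits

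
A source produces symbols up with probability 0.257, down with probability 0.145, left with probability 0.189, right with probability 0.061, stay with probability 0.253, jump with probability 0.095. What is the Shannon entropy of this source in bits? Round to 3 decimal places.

H = −Σ pᵢ log₂ pᵢ.
−0.257·log₂(0.257) = 0.5038
−0.145·log₂(0.145) = 0.4040
−0.189·log₂(0.189) = 0.4543
−0.061·log₂(0.061) = 0.2461
−0.253·log₂(0.253) = 0.5016
−0.095·log₂(0.095) = 0.3226
Sum ≈ 2.4324 → 2.432 bits.

2.432 bits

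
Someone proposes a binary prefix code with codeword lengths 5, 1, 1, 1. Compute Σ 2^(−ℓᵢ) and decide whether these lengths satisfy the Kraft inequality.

1.53125; no

With common denominator 2^5 = 32: Σ 2^(−ℓᵢ) = 1/32 + 16/32 + 16/32 + 16/32 = 49/32 = 1.53125.
Kraft's inequality requires Σ ≤ 1; here Σ = 1.53125 > 1, so no such prefix code exists.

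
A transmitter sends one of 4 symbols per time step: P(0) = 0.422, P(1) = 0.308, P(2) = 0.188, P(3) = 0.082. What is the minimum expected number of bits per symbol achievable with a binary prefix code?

1.848 bits/symbol

Repeatedly combine the two least-probable nodes; the expected code length is the sum of the merged weights.
merge 41/500 + 47/250 → 27/100
merge 27/100 + 77/250 → 289/500
merge 211/500 + 289/500 → 1
L = 27/100 + 289/500 + 1 = 231/125 = 1.848 bits/symbol.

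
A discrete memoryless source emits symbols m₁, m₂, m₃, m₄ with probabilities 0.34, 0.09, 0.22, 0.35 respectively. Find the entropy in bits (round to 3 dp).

1.853 bits

H = −Σ pᵢ log₂ pᵢ.
−0.34·log₂(0.34) = 0.5292
−0.09·log₂(0.09) = 0.3127
−0.22·log₂(0.22) = 0.4806
−0.35·log₂(0.35) = 0.5301
Sum ≈ 1.8525 → 1.853 bits.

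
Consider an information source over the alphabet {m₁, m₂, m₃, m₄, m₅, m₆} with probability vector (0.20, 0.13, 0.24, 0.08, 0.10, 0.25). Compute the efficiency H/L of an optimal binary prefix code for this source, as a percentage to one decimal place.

99.0%

Entropy H = −Σ p log₂ p ≈ 2.4649 bits.
Huffman merges: 2/25+1/10→9/50; 13/100+9/50→31/100; 1/5+6/25→11/25; 1/4+31/100→14/25; 11/25+14/25→1. L = 249/100 ≈ 2.4900.
Efficiency = H/L = 2.4649/2.4900 = 99.0%.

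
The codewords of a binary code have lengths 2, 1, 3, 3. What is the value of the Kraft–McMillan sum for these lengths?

With common denominator 2^3 = 8: Σ 2^(−ℓᵢ) = 2/8 + 4/8 + 1/8 + 1/8 = 8/8 = 1.

1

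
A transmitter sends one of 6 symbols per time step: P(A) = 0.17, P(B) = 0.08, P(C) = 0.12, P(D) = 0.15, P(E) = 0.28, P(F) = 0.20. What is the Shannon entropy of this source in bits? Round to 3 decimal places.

H = −Σ pᵢ log₂ pᵢ.
−0.17·log₂(0.17) = 0.4346
−0.08·log₂(0.08) = 0.2915
−0.12·log₂(0.12) = 0.3671
−0.15·log₂(0.15) = 0.4105
−0.28·log₂(0.28) = 0.5142
−0.20·log₂(0.20) = 0.4644
Sum ≈ 2.4823 → 2.482 bits.

2.482 bits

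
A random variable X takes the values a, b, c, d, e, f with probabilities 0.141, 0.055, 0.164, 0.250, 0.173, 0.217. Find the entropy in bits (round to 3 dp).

2.473 bits

H = −Σ pᵢ log₂ pᵢ.
−0.141·log₂(0.141) = 0.3985
−0.055·log₂(0.055) = 0.2301
−0.164·log₂(0.164) = 0.4278
−0.250·log₂(0.250) = 0.5000
−0.173·log₂(0.173) = 0.4379
−0.217·log₂(0.217) = 0.4783
Sum ≈ 2.4726 → 2.473 bits.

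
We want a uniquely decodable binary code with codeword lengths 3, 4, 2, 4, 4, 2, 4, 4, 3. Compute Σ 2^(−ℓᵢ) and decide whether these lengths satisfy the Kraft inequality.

With common denominator 2^4 = 16: Σ 2^(−ℓᵢ) = 2/16 + 1/16 + 4/16 + 1/16 + 1/16 + 4/16 + 1/16 + 1/16 + 2/16 = 17/16 = 1.0625.
Kraft's inequality requires Σ ≤ 1; here Σ = 1.0625 > 1, so no such prefix code exists.

1.0625; no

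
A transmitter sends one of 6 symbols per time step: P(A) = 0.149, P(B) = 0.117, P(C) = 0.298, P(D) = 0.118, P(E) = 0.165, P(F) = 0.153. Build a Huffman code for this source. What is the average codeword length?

Repeatedly combine the two least-probable nodes; the expected code length is the sum of the merged weights.
merge 117/1000 + 59/500 → 47/200
merge 149/1000 + 153/1000 → 151/500
merge 33/200 + 47/200 → 2/5
merge 149/500 + 151/500 → 3/5
merge 2/5 + 3/5 → 1
L = 47/200 + 151/500 + 2/5 + 3/5 + 1 = 2537/1000 = 2.537 bits/symbol.

2.537 bits/symbol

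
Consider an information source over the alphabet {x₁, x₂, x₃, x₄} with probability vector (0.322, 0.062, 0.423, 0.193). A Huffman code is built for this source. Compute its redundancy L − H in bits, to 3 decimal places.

Entropy H = −Σ p log₂ p ≈ 1.7583 bits.
Huffman merges: 31/500+193/1000→51/200; 51/200+161/500→577/1000; 423/1000+577/1000→1. L = 229/125 ≈ 1.8320.
L − H = 1.8320 − 1.7583 = 0.074 bits.

0.074 bits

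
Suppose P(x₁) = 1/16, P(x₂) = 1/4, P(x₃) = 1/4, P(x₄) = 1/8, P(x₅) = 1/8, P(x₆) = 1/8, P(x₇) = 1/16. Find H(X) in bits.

Each probability is a power of 1/2, so log₂(1/p) is an integer.
H = Σ p·log₂(1/p) = 1/16·4 + 1/4·2 + 1/4·2 + 1/8·3 + 1/8·3 + 1/8·3 + 1/16·4 = 2.625 bits.

2.625 bits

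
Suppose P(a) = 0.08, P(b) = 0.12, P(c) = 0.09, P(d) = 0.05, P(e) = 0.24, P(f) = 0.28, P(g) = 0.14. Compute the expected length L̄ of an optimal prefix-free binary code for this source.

Repeatedly combine the two least-probable nodes; the expected code length is the sum of the merged weights.
merge 1/20 + 2/25 → 13/100
merge 9/100 + 3/25 → 21/100
merge 13/100 + 7/50 → 27/100
merge 21/100 + 6/25 → 9/20
merge 27/100 + 7/25 → 11/20
merge 9/20 + 11/20 → 1
L = 13/100 + 21/100 + 27/100 + 9/20 + 11/20 + 1 = 261/100 = 2.61 bits/symbol.

2.61 bits/symbol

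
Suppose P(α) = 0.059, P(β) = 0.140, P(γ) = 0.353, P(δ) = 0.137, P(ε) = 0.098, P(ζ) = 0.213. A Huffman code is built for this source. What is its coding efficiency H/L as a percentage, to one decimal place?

97.2%

Entropy H = −Σ p log₂ p ≈ 2.3648 bits.
Huffman merges: 59/1000+49/500→157/1000; 137/1000+7/50→277/1000; 157/1000+213/1000→37/100; 277/1000+353/1000→63/100; 37/100+63/100→1. L = 1217/500 ≈ 2.4340.
Efficiency = H/L = 2.3648/2.4340 = 97.2%.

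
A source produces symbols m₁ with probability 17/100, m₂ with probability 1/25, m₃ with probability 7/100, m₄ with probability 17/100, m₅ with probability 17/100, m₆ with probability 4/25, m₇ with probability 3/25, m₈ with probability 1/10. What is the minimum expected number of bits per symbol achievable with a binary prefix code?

2.94 bits/symbol

Repeatedly combine the two least-probable nodes; the expected code length is the sum of the merged weights.
merge 1/25 + 7/100 → 11/100
merge 1/10 + 11/100 → 21/100
merge 3/25 + 4/25 → 7/25
merge 17/100 + 17/100 → 17/50
merge 17/100 + 21/100 → 19/50
merge 7/25 + 17/50 → 31/50
merge 19/50 + 31/50 → 1
L = 11/100 + 21/100 + 7/25 + 17/50 + 19/50 + 31/50 + 1 = 147/50 = 2.94 bits/symbol.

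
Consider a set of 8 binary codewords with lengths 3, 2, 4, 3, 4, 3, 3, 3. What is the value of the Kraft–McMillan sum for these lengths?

1

With common denominator 2^4 = 16: Σ 2^(−ℓᵢ) = 2/16 + 4/16 + 1/16 + 2/16 + 1/16 + 2/16 + 2/16 + 2/16 = 16/16 = 1.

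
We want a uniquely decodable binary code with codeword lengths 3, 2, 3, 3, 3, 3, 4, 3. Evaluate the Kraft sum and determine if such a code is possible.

With common denominator 2^4 = 16: Σ 2^(−ℓᵢ) = 2/16 + 4/16 + 2/16 + 2/16 + 2/16 + 2/16 + 1/16 + 2/16 = 17/16 = 1.0625.
Kraft's inequality requires Σ ≤ 1; here Σ = 1.0625 > 1, so no such prefix code exists.

1.0625; no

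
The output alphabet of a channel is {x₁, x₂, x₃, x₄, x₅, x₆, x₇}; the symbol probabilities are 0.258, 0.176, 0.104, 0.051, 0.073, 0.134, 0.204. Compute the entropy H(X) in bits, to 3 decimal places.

H = −Σ pᵢ log₂ pᵢ.
−0.258·log₂(0.258) = 0.5043
−0.176·log₂(0.176) = 0.4411
−0.104·log₂(0.104) = 0.3396
−0.051·log₂(0.051) = 0.2190
−0.073·log₂(0.073) = 0.2756
−0.134·log₂(0.134) = 0.3886
−0.204·log₂(0.204) = 0.4678
Sum ≈ 2.6360 → 2.636 bits.

2.636 bits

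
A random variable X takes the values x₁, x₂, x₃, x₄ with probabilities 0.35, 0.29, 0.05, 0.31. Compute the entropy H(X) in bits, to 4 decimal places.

1.7879 bits

H = −Σ pᵢ log₂ pᵢ.
−0.35·log₂(0.35) = 0.5301
−0.29·log₂(0.29) = 0.5179
−0.05·log₂(0.05) = 0.2161
−0.31·log₂(0.31) = 0.5238
Sum ≈ 1.7879 → 1.7879 bits.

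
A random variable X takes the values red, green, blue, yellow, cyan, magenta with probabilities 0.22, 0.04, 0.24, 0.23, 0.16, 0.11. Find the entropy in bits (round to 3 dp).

2.421 bits

H = −Σ pᵢ log₂ pᵢ.
−0.22·log₂(0.22) = 0.4806
−0.04·log₂(0.04) = 0.1858
−0.24·log₂(0.24) = 0.4941
−0.23·log₂(0.23) = 0.4877
−0.16·log₂(0.16) = 0.4230
−0.11·log₂(0.11) = 0.3503
Sum ≈ 2.4214 → 2.421 bits.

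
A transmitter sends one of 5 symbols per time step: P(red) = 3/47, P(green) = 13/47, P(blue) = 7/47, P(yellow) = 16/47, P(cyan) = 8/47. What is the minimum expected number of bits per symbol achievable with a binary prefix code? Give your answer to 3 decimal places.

2.213 bits/symbol

Repeatedly combine the two least-probable nodes; the expected code length is the sum of the merged weights.
merge 3/47 + 7/47 → 10/47
merge 8/47 + 10/47 → 18/47
merge 13/47 + 16/47 → 29/47
merge 18/47 + 29/47 → 1
L = 10/47 + 18/47 + 29/47 + 1 = 104/47 ≈ 2.213 bits/symbol.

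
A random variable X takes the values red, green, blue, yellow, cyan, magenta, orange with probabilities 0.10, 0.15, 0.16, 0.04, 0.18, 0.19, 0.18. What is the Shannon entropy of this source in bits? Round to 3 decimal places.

2.697 bits

H = −Σ pᵢ log₂ pᵢ.
−0.10·log₂(0.10) = 0.3322
−0.15·log₂(0.15) = 0.4105
−0.16·log₂(0.16) = 0.4230
−0.04·log₂(0.04) = 0.1858
−0.18·log₂(0.18) = 0.4453
−0.19·log₂(0.19) = 0.4552
−0.18·log₂(0.18) = 0.4453
Sum ≈ 2.6974 → 2.697 bits.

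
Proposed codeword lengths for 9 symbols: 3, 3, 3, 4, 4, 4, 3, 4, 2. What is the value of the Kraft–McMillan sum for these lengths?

With common denominator 2^4 = 16: Σ 2^(−ℓᵢ) = 2/16 + 2/16 + 2/16 + 1/16 + 1/16 + 1/16 + 2/16 + 1/16 + 4/16 = 16/16 = 1.

1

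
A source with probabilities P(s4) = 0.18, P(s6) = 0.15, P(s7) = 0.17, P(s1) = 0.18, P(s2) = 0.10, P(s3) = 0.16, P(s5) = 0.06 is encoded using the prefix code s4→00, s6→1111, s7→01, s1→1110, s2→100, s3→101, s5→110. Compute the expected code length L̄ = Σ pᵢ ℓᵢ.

L̄ = Σ pᵢ·ℓᵢ = 0.18·2 + 0.15·4 + 0.17·2 + 0.18·4 + 0.10·3 + 0.16·3 + 0.06·3 = 2.98 bits/symbol.

2.98 bits/symbol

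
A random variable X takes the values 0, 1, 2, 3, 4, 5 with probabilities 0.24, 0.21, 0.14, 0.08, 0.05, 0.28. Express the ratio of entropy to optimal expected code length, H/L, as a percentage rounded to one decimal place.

Entropy H = −Σ p log₂ p ≈ 2.3859 bits.
Huffman merges: 1/20+2/25→13/100; 13/100+7/50→27/100; 21/100+6/25→9/20; 27/100+7/25→11/20; 9/20+11/20→1. L = 12/5 ≈ 2.4000.
Efficiency = H/L = 2.3859/2.4000 = 99.4%.

99.4%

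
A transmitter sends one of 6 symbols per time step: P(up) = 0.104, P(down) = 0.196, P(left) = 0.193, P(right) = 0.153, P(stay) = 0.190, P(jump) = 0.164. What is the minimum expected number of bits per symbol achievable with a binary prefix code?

2.611 bits/symbol

Repeatedly combine the two least-probable nodes; the expected code length is the sum of the merged weights.
merge 13/125 + 153/1000 → 257/1000
merge 41/250 + 19/100 → 177/500
merge 193/1000 + 49/250 → 389/1000
merge 257/1000 + 177/500 → 611/1000
merge 389/1000 + 611/1000 → 1
L = 257/1000 + 177/500 + 389/1000 + 611/1000 + 1 = 2611/1000 = 2.611 bits/symbol.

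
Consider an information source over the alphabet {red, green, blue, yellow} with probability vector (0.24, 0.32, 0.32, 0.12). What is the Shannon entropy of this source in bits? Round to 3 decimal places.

1.913 bits

H = −Σ pᵢ log₂ pᵢ.
−0.24·log₂(0.24) = 0.4941
−0.32·log₂(0.32) = 0.5260
−0.32·log₂(0.32) = 0.5260
−0.12·log₂(0.12) = 0.3671
Sum ≈ 1.9133 → 1.913 bits.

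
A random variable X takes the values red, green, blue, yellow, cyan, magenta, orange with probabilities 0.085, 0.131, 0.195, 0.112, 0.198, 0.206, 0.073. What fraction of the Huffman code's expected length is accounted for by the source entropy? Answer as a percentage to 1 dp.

98.3%

Entropy H = −Σ p log₂ p ≈ 2.7079 bits.
Huffman merges: 73/1000+17/200→79/500; 14/125+131/1000→243/1000; 79/500+39/200→353/1000; 99/500+103/500→101/250; 243/1000+353/1000→149/250; 101/250+149/250→1. L = 1377/500 ≈ 2.7540.
Efficiency = H/L = 2.7079/2.7540 = 98.3%.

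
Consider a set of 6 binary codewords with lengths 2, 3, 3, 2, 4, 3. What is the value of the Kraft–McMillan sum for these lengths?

With common denominator 2^4 = 16: Σ 2^(−ℓᵢ) = 4/16 + 2/16 + 2/16 + 4/16 + 1/16 + 2/16 = 15/16 = 0.9375.

0.9375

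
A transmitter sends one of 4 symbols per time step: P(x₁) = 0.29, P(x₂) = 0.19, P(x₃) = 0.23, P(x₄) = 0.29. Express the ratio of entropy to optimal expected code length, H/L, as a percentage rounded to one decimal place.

98.9%

Entropy H = −Σ p log₂ p ≈ 1.9787 bits.
Huffman merges: 19/100+23/100→21/50; 29/100+29/100→29/50; 21/50+29/50→1. L = 2 ≈ 2.0000.
Efficiency = H/L = 1.9787/2.0000 = 98.9%.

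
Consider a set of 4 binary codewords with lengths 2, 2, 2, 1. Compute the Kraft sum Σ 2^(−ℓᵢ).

With common denominator 2^2 = 4: Σ 2^(−ℓᵢ) = 1/4 + 1/4 + 1/4 + 2/4 = 5/4 = 1.25.

1.25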